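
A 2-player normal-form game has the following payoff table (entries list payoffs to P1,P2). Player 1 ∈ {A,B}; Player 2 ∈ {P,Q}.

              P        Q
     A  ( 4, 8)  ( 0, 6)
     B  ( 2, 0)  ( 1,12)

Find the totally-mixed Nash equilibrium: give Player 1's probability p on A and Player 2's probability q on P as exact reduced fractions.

P1 mixes 6/7 on A; P2 mixes 1/3 on P

P1 indiff ⇒ q·4+(1-q)·0 = q·2+(1-q)·1 ⇒ q(2) = (1-q)(1) ⇒ q = 1/3
P2 indiff ⇒ p·8+(1-p)·0 = p·6+(1-p)·12 ⇒ p(2) = (1-p)(12) ⇒ p = 6/7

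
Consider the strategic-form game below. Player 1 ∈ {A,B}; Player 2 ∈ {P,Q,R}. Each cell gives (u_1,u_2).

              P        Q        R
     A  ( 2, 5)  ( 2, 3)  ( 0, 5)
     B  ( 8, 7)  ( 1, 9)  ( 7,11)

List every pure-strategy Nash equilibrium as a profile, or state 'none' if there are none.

(A,P): not NE [P1→B gives 8>2]
(A,Q): not NE [P2→R gives 5>3]
(A,R): not NE [P1→B gives 7>0]
(B,P): not NE [P2→R gives 11>7]
(B,Q): not NE [P1→A gives 2>1; P2→R gives 11>9]
(B,R): NE

PSNE = {(B,R)}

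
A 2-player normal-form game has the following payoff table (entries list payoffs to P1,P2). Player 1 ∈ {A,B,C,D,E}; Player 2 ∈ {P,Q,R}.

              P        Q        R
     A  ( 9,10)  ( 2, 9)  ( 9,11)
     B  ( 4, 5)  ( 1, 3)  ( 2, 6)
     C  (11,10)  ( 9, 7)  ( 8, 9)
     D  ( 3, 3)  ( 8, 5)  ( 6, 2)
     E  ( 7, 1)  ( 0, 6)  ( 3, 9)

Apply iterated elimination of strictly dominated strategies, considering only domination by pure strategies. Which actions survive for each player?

P1 drop B (A beats it: P:9>4 Q:2>1 R:9>2)
P1 drop D (C beats it: P:11>3 Q:9>8 R:8>6)
P1 drop E (A beats it: P:9>7 Q:2>0 R:9>3)
P2 drop Q (P beats it: A:10>9 C:10>7)
P1→{A,C} P2→{P,R}

IESDS → P1:{A,C} P2:{P,R}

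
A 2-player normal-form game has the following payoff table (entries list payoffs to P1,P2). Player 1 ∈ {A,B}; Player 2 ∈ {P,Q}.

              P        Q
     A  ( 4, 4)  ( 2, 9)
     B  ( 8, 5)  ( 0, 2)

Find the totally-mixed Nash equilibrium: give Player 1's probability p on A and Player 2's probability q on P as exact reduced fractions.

P1 mixes 3/8 on A; P2 mixes 1/3 on P

P1 indiff ⇒ q·4+(1-q)·2 = q·8+(1-q)·0 ⇒ q(-4) = (1-q)(-2) ⇒ q = 1/3
P2 indiff ⇒ p·4+(1-p)·5 = p·9+(1-p)·2 ⇒ p(-5) = (1-p)(-3) ⇒ p = 3/8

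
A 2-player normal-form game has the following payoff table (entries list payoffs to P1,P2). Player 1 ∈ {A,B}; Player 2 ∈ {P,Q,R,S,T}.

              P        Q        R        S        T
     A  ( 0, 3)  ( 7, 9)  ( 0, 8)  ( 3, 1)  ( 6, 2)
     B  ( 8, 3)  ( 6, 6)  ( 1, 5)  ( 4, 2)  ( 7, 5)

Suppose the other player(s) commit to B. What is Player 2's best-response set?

P2 best: {Q}

u_2(P vs B) = 3
u_2(Q vs B) = 6
u_2(R vs B) = 5
u_2(S vs B) = 2
u_2(T vs B) = 5
max payoff 6 at {Q}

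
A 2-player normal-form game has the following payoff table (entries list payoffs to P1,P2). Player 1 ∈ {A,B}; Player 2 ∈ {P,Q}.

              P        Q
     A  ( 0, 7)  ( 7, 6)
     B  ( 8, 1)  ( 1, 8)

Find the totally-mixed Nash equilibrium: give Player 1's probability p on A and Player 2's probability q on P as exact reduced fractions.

P1 indiff ⇒ q·0+(1-q)·7 = q·8+(1-q)·1 ⇒ q(-8) = (1-q)(-6) ⇒ q = 3/7
P2 indiff ⇒ p·7+(1-p)·1 = p·6+(1-p)·8 ⇒ p(1) = (1-p)(7) ⇒ p = 7/8

p=7/8, q=3/7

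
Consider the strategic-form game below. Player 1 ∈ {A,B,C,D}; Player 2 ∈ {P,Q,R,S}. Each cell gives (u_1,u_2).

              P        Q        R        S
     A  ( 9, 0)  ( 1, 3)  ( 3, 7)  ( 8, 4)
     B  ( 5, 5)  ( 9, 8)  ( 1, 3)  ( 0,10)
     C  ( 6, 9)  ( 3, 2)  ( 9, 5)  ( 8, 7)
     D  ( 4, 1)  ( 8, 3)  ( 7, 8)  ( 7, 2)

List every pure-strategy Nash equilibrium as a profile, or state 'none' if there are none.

(A,P): not NE [P2→R gives 7>0]
(A,Q): not NE [P1→B gives 9>1; P2→R gives 7>3]
(A,R): not NE [P1→C gives 9>3]
(A,S): not NE [P2→R gives 7>4]
(B,P): not NE [P1→A gives 9>5; P2→S gives 10>5]
(B,Q): not NE [P2→S gives 10>8]
(B,R): not NE [P1→C gives 9>1; P2→S gives 10>3]
(B,S): not NE [P1→C gives 8>0]
(C,P): not NE [P1→A gives 9>6]
(C,Q): not NE [P1→B gives 9>3; P2→P gives 9>2]
(C,R): not NE [P2→P gives 9>5]
(C,S): not NE [P2→P gives 9>7]
(D,P): not NE [P1→A gives 9>4; P2→R gives 8>1]
(D,Q): not NE [P1→B gives 9>8; P2→R gives 8>3]
(D,R): not NE [P1→C gives 9>7]
(D,S): not NE [P1→C gives 8>7; P2→R gives 8>2]

No pure NE.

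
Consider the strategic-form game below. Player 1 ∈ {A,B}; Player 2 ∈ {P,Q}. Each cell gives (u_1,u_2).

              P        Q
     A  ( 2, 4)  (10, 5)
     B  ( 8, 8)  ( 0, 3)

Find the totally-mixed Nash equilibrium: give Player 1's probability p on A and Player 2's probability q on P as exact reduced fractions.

P1 indiff ⇒ q·2+(1-q)·10 = q·8+(1-q)·0 ⇒ q(-6) = (1-q)(-10) ⇒ q = 5/8
P2 indiff ⇒ p·4+(1-p)·8 = p·5+(1-p)·3 ⇒ p(-1) = (1-p)(-5) ⇒ p = 5/6

P1 mixes 5/6 on A; P2 mixes 5/8 on P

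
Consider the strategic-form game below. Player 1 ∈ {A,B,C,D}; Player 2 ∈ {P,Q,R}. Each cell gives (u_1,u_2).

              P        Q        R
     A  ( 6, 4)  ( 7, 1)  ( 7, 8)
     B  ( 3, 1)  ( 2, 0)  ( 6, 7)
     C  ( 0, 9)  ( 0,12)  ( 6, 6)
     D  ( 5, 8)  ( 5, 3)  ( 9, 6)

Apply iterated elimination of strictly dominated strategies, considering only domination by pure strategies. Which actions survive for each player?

Remaining: P1:{A,D} P2:{P,R}

P1 drop B (A beats it: P:6>3 Q:7>2 R:7>6)
P1 drop C (A beats it: P:6>0 Q:7>0 R:7>6)
P2 drop Q (P beats it: A:4>1 D:8>3)
P1→{A,D} P2→{P,R}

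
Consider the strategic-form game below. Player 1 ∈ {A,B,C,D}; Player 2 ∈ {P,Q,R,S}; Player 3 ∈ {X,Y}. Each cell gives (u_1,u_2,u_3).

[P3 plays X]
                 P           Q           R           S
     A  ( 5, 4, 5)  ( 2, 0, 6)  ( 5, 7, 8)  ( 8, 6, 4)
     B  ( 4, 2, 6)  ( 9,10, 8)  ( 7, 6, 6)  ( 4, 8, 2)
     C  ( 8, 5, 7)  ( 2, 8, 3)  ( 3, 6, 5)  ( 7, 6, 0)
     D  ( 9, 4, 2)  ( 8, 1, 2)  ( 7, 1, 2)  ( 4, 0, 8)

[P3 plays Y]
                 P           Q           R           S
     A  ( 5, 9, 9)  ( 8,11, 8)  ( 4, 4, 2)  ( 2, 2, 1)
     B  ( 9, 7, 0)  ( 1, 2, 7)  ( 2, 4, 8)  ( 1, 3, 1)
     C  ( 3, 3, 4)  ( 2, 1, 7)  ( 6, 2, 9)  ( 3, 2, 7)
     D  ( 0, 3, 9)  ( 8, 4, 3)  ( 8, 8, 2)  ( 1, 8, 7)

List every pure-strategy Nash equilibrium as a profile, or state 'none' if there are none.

Nash profiles: (A,Q,Y), (B,Q,X), (D,R,Y)

(A,P,X): not NE [P1→D gives 9>5; P2→R gives 7>4; P3→Y gives 9>5]
(A,P,Y): not NE [P1→B gives 9>5; P2→Q gives 11>9]
(A,Q,X): not NE [P1→B gives 9>2; P2→R gives 7>0; P3→Y gives 8>6]
(A,Q,Y): NE
(A,R,X): not NE [P1→D gives 7>5]
(A,R,Y): not NE [P1→D gives 8>4; P2→Q gives 11>4; P3→X gives 8>2]
(A,S,X): not NE [P2→R gives 7>6]
(A,S,Y): not NE [P1→C gives 3>2; P2→Q gives 11>2; P3→X gives 4>1]
(B,P,X): not NE [P1→D gives 9>4; P2→Q gives 10>2]
(B,P,Y): not NE [P3→X gives 6>0]
(B,Q,X): NE
(B,Q,Y): not NE [P1→D gives 8>1; P2→P gives 7>2; P3→X gives 8>7]
(B,R,X): not NE [P2→Q gives 10>6; P3→Y gives 8>6]
(B,R,Y): not NE [P1→D gives 8>2; P2→P gives 7>4]
(B,S,X): not NE [P1→A gives 8>4; P2→Q gives 10>8]
(B,S,Y): not NE [P1→C gives 3>1; P2→P gives 7>3; P3→X gives 2>1]
(C,P,X): not NE [P1→D gives 9>8; P2→Q gives 8>5]
(C,P,Y): not NE [P1→B gives 9>3; P3→X gives 7>4]
(C,Q,X): not NE [P1→B gives 9>2; P3→Y gives 7>3]
(C,Q,Y): not NE [P1→D gives 8>2; P2→P gives 3>1]
(C,R,X): not NE [P1→D gives 7>3; P2→Q gives 8>6; P3→Y gives 9>5]
(C,R,Y): not NE [P1→D gives 8>6; P2→P gives 3>2]
(C,S,X): not NE [P1→A gives 8>7; P2→Q gives 8>6; P3→Y gives 7>0]
(C,S,Y): not NE [P2→P gives 3>2]
(D,P,X): not NE [P3→Y gives 9>2]
(D,P,Y): not NE [P1→B gives 9>0; P2→S gives 8>3]
(D,Q,X): not NE [P1→B gives 9>8; P2→P gives 4>1; P3→Y gives 3>2]
(D,Q,Y): not NE [P2→S gives 8>4]
(D,R,X): not NE [P2→P gives 4>1]
(D,R,Y): NE
(D,S,X): not NE [P1→A gives 8>4; P2→P gives 4>0]
(D,S,Y): not NE [P1→C gives 3>1; P3→X gives 8>7]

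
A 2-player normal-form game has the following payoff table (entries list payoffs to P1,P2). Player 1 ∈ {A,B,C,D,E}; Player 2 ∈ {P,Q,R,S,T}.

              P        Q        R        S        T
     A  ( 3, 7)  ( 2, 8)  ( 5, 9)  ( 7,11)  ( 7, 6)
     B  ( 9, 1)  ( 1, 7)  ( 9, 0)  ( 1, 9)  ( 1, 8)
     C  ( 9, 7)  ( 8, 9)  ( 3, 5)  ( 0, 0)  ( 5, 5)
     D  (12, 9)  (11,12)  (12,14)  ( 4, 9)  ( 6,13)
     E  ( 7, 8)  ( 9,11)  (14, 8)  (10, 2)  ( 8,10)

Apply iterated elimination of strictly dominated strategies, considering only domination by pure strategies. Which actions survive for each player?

IESDS → P1:{D,E} P2:{Q,R,T}

P1 drop A (E beats it: P:7>3 Q:9>2 R:14>5 S:10>7 T:8>7)
P1 drop B (D beats it: P:12>9 Q:11>1 R:12>9 S:4>1 T:6>1)
P1 drop C (D beats it: P:12>9 Q:11>8 R:12>3 S:4>0 T:6>5)
P2 drop P (Q beats it: D:12>9 E:11>8)
P2 drop S (Q beats it: D:12>9 E:11>2)
P1→{D,E} P2→{Q,R,T}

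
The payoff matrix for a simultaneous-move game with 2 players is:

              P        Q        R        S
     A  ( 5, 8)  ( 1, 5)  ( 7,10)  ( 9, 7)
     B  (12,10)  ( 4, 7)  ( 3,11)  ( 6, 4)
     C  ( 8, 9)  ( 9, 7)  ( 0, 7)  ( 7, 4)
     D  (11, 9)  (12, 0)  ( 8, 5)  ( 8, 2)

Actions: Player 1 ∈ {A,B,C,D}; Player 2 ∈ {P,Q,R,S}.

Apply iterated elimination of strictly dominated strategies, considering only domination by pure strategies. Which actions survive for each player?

P1 drop C (D beats it: P:11>8 Q:12>9 R:8>0 S:8>7)
P2 drop Q (P beats it: A:8>5 B:10>7 D:9>0)
P2 drop S (P beats it: A:8>7 B:10>4 D:9>2)
P1 drop A (D beats it: P:11>5 R:8>7)
P1→{B,D} P2→{P,R}

Remaining: P1:{B,D} P2:{P,R}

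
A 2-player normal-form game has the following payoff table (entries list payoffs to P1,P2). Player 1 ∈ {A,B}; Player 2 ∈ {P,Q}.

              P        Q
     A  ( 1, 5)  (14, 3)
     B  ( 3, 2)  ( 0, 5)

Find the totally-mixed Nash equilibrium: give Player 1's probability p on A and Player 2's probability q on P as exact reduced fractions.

p=3/5, q=7/8

P1 indiff ⇒ q·1+(1-q)·14 = q·3+(1-q)·0 ⇒ q(-2) = (1-q)(-14) ⇒ q = 7/8
P2 indiff ⇒ p·5+(1-p)·2 = p·3+(1-p)·5 ⇒ p(2) = (1-p)(3) ⇒ p = 3/5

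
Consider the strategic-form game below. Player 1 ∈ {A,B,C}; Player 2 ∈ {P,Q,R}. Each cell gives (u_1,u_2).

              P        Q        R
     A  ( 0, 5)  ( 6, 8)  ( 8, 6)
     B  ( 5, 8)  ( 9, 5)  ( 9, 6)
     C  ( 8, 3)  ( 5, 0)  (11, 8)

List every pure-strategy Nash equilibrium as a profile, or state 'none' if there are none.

(A,P): not NE [P1→C gives 8>0; P2→Q gives 8>5]
(A,Q): not NE [P1→B gives 9>6]
(A,R): not NE [P1→C gives 11>8; P2→Q gives 8>6]
(B,P): not NE [P1→C gives 8>5]
(B,Q): not NE [P2→P gives 8>5]
(B,R): not NE [P1→C gives 11>9; P2→P gives 8>6]
(C,P): not NE [P2→R gives 8>3]
(C,Q): not NE [P1→B gives 9>5; P2→R gives 8>0]
(C,R): NE

NE set: (C,R)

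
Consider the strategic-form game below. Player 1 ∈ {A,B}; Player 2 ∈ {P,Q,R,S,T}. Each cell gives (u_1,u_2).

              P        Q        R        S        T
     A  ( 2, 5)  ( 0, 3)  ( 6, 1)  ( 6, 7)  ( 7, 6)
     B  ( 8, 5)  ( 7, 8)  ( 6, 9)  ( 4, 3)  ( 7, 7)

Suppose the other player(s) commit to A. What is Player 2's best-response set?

P2 best: {S}

u_2(P vs A) = 5
u_2(Q vs A) = 3
u_2(R vs A) = 1
u_2(S vs A) = 7
u_2(T vs A) = 6
max payoff 7 at {S}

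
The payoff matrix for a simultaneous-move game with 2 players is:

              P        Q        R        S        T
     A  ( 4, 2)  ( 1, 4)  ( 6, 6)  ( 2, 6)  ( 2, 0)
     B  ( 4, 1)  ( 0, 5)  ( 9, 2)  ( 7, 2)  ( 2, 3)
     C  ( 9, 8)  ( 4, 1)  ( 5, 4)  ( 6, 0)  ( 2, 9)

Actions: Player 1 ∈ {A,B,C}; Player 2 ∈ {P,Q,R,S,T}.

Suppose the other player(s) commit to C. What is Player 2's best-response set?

u_2(P vs C) = 8
u_2(Q vs C) = 1
u_2(R vs C) = 4
u_2(S vs C) = 0
u_2(T vs C) = 9
max payoff 9 at {T}

argmax u_2 = {T}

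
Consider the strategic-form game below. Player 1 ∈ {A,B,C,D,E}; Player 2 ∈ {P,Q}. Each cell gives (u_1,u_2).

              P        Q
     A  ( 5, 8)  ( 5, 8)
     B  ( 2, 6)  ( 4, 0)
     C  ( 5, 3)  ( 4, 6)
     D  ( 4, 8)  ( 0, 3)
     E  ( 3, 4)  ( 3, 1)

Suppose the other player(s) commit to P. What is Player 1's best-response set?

argmax u_1 = {A,C}

u_1(A vs P) = 5
u_1(B vs P) = 2
u_1(C vs P) = 5
u_1(D vs P) = 4
u_1(E vs P) = 3
max payoff 5 at {A,C}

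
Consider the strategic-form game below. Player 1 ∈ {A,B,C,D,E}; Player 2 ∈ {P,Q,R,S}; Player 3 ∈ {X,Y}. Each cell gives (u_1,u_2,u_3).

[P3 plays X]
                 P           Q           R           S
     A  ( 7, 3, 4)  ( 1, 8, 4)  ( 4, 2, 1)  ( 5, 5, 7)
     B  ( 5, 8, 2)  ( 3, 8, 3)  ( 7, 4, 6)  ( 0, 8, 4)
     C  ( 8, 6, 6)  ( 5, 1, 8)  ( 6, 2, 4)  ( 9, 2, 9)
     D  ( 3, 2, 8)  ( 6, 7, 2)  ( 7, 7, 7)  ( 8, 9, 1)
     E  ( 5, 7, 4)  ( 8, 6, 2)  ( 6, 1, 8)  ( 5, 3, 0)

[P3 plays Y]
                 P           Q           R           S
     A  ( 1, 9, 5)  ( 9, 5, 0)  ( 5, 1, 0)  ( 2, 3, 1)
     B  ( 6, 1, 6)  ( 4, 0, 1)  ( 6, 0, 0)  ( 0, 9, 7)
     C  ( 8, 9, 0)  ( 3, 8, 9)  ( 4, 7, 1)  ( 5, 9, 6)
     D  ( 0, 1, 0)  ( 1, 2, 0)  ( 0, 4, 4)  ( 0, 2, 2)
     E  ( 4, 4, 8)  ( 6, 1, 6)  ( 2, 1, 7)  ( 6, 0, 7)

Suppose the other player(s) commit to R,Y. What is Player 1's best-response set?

u_1(A vs R,Y) = 5
u_1(B vs R,Y) = 6
u_1(C vs R,Y) = 4
u_1(D vs R,Y) = 0
u_1(E vs R,Y) = 2
max payoff 6 at {B}

P1 best: {B}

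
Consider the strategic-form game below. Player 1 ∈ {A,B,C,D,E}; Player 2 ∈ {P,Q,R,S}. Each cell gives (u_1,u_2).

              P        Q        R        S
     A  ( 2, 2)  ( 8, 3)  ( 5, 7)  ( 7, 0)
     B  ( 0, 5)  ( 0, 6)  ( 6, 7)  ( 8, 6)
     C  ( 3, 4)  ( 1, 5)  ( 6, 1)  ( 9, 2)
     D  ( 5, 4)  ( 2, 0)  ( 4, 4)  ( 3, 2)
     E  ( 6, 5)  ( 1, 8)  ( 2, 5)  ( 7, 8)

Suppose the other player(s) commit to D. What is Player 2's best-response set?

BR_2 = {P,R}

u_2(P vs D) = 4
u_2(Q vs D) = 0
u_2(R vs D) = 4
u_2(S vs D) = 2
max payoff 4 at {P,R}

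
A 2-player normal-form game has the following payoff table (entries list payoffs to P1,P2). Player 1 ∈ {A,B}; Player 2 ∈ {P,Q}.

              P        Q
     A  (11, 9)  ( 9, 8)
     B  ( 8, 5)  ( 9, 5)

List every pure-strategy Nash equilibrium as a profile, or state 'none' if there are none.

(A,P): NE
(A,Q): not NE [P2→P gives 9>8]
(B,P): not NE [P1→A gives 11>8]
(B,Q): NE

NE set: (A,P), (B,Q)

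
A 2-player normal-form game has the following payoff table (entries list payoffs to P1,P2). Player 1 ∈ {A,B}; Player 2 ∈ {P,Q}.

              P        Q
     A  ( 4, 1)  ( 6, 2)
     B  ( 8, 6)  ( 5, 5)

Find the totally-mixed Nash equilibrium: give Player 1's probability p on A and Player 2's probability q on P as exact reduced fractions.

P1 mixes 1/2 on A; P2 mixes 1/5 on P

P1 indiff ⇒ q·4+(1-q)·6 = q·8+(1-q)·5 ⇒ q(-4) = (1-q)(-1) ⇒ q = 1/5
P2 indiff ⇒ p·1+(1-p)·6 = p·2+(1-p)·5 ⇒ p(-1) = (1-p)(-1) ⇒ p = 1/2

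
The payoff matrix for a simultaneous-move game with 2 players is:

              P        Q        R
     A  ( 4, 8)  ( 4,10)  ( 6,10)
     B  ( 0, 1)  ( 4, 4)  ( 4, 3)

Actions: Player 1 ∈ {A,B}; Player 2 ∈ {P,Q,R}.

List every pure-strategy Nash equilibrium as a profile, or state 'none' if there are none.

Nash profiles: (A,Q), (A,R), (B,Q)

(A,P): not NE [P2→R gives 10>8]
(A,Q): NE
(A,R): NE
(B,P): not NE [P1→A gives 4>0; P2→Q gives 4>1]
(B,Q): NE
(B,R): not NE [P1→A gives 6>4; P2→Q gives 4>3]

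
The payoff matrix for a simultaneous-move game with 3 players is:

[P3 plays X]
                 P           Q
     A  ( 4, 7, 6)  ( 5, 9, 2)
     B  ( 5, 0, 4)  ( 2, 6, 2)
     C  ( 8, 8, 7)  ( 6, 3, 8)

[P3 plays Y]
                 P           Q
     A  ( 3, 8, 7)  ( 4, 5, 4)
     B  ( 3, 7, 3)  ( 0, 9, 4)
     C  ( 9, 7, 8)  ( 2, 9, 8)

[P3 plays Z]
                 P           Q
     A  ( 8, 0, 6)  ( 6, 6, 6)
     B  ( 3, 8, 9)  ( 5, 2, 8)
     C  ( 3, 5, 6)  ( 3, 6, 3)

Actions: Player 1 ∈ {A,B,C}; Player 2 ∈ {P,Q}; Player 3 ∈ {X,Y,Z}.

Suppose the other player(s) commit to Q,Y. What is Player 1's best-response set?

u_1(A vs Q,Y) = 4
u_1(B vs Q,Y) = 0
u_1(C vs Q,Y) = 2
max payoff 4 at {A}

BR_1 = {A}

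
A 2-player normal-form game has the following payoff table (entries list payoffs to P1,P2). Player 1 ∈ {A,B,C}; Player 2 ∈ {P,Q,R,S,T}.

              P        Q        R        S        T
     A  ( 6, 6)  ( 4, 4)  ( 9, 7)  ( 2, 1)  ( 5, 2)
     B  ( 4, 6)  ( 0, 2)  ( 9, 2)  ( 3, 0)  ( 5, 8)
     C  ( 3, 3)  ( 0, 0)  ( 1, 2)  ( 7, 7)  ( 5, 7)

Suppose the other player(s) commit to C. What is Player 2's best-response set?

u_2(P vs C) = 3
u_2(Q vs C) = 0
u_2(R vs C) = 2
u_2(S vs C) = 7
u_2(T vs C) = 7
max payoff 7 at {S,T}

BR_2 = {S,T}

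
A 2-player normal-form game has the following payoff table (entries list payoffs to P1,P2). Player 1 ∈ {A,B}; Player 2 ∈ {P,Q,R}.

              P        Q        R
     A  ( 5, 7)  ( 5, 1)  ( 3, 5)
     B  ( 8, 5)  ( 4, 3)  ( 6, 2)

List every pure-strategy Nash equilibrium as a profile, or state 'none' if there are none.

PSNE = {(B,P)}

(A,P): not NE [P1→B gives 8>5]
(A,Q): not NE [P2→P gives 7>1]
(A,R): not NE [P1→B gives 6>3; P2→P gives 7>5]
(B,P): NE
(B,Q): not NE [P1→A gives 5>4; P2→P gives 5>3]
(B,R): not NE [P2→P gives 5>2]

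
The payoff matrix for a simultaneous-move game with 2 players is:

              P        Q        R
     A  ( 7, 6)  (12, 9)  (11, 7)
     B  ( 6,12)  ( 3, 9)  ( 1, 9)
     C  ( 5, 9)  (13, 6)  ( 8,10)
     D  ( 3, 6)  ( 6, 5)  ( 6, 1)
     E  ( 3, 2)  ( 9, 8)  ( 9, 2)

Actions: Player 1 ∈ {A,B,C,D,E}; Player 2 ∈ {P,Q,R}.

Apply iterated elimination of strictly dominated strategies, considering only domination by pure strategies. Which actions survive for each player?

Remaining: P1:{A,C} P2:{Q,R}

P1 drop B (A beats it: P:7>6 Q:12>3 R:11>1)
P1 drop D (A beats it: P:7>3 Q:12>6 R:11>6)
P1 drop E (A beats it: P:7>3 Q:12>9 R:11>9)
P2 drop P (R beats it: A:7>6 C:10>9)
P1→{A,C} P2→{Q,R}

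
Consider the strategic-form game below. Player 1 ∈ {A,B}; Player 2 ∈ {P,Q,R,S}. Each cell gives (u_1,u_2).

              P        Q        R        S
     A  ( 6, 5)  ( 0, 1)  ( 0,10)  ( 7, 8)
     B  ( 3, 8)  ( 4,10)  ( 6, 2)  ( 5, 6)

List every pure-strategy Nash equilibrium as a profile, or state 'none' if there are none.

(A,P): not NE [P2→R gives 10>5]
(A,Q): not NE [P1→B gives 4>0; P2→R gives 10>1]
(A,R): not NE [P1→B gives 6>0]
(A,S): not NE [P2→R gives 10>8]
(B,P): not NE [P1→A gives 6>3; P2→Q gives 10>8]
(B,Q): NE
(B,R): not NE [P2→Q gives 10>2]
(B,S): not NE [P1→A gives 7>5; P2→Q gives 10>6]

Nash profiles: (B,Q)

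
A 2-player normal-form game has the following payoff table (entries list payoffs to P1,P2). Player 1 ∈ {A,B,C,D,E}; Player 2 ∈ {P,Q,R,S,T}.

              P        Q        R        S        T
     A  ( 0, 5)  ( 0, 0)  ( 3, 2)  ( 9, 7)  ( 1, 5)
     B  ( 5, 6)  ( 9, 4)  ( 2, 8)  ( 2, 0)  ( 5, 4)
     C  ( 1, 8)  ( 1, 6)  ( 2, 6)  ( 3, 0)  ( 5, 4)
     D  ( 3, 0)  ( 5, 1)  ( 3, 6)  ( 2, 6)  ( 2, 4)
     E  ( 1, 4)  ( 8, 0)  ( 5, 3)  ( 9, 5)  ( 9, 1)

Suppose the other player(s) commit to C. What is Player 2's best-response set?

u_2(P vs C) = 8
u_2(Q vs C) = 6
u_2(R vs C) = 6
u_2(S vs C) = 0
u_2(T vs C) = 4
max payoff 8 at {P}

P2 best: {P}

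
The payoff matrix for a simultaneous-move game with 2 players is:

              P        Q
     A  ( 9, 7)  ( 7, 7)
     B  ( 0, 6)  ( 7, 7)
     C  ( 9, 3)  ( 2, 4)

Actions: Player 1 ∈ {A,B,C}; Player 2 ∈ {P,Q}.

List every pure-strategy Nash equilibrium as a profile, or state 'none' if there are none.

PSNE = {(A,P), (A,Q), (B,Q)}

(A,P): NE
(A,Q): NE
(B,P): not NE [P1→C gives 9>0; P2→Q gives 7>6]
(B,Q): NE
(C,P): not NE [P2→Q gives 4>3]
(C,Q): not NE [P1→B gives 7>2]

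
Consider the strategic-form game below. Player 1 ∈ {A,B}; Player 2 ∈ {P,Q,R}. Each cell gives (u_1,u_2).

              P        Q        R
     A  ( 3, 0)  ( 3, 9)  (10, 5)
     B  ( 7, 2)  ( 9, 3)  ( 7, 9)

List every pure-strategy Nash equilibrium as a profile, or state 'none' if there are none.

Equilibria: none

(A,P): not NE [P1→B gives 7>3; P2→Q gives 9>0]
(A,Q): not NE [P1→B gives 9>3]
(A,R): not NE [P2→Q gives 9>5]
(B,P): not NE [P2→R gives 9>2]
(B,Q): not NE [P2→R gives 9>3]
(B,R): not NE [P1→A gives 10>7]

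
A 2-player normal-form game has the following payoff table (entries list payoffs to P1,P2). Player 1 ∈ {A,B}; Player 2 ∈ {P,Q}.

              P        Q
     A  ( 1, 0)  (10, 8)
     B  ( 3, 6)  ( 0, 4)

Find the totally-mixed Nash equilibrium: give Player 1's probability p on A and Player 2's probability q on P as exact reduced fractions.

P1 indiff ⇒ q·1+(1-q)·10 = q·3+(1-q)·0 ⇒ q(-2) = (1-q)(-10) ⇒ q = 5/6
P2 indiff ⇒ p·0+(1-p)·6 = p·8+(1-p)·4 ⇒ p(-8) = (1-p)(-2) ⇒ p = 1/5

P1 mixes 1/5 on A; P2 mixes 5/6 on P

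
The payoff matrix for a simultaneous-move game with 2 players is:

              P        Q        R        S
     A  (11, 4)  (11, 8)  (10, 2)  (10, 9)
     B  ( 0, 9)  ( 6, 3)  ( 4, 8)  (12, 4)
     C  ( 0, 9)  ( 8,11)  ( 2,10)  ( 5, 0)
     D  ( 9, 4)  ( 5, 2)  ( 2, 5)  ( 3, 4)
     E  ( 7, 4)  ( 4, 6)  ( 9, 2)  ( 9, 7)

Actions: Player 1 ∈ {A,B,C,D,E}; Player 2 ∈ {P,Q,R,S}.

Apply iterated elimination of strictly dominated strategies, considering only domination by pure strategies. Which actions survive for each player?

P1 drop C (A beats it: P:11>0 Q:11>8 R:10>2 S:10>5)
P1 drop D (A beats it: P:11>9 Q:11>5 R:10>2 S:10>3)
P1 drop E (A beats it: P:11>7 Q:11>4 R:10>9 S:10>9)
P2 drop Q (S beats it: A:9>8 B:4>3)
P2 drop R (P beats it: A:4>2 B:9>8)
P1→{A,B} P2→{P,S}

Remaining: P1:{A,B} P2:{P,S}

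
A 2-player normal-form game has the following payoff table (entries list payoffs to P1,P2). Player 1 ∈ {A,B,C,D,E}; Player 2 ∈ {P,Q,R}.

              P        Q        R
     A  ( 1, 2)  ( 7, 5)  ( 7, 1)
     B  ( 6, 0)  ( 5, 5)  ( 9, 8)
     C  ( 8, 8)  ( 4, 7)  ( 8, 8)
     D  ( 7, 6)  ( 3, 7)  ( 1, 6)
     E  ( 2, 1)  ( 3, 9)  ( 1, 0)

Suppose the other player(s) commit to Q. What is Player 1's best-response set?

P1 best: {A}

u_1(A vs Q) = 7
u_1(B vs Q) = 5
u_1(C vs Q) = 4
u_1(D vs Q) = 3
u_1(E vs Q) = 3
max payoff 7 at {A}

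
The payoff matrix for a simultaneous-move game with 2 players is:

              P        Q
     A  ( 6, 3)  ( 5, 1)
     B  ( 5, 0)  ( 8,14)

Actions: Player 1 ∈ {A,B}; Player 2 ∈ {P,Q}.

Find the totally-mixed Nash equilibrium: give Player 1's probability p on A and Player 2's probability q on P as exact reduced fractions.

P1 indiff ⇒ q·6+(1-q)·5 = q·5+(1-q)·8 ⇒ q(1) = (1-q)(3) ⇒ q = 3/4
P2 indiff ⇒ p·3+(1-p)·0 = p·1+(1-p)·14 ⇒ p(2) = (1-p)(14) ⇒ p = 7/8

p=7/8, q=3/4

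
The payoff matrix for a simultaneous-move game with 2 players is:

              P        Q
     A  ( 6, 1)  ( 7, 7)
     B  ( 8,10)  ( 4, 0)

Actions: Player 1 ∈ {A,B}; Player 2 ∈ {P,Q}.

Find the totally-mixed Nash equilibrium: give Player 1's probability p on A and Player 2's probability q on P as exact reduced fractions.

(p,q) = (5/8, 3/5)

P1 indiff ⇒ q·6+(1-q)·7 = q·8+(1-q)·4 ⇒ q(-2) = (1-q)(-3) ⇒ q = 3/5
P2 indiff ⇒ p·1+(1-p)·10 = p·7+(1-p)·0 ⇒ p(-6) = (1-p)(-10) ⇒ p = 5/8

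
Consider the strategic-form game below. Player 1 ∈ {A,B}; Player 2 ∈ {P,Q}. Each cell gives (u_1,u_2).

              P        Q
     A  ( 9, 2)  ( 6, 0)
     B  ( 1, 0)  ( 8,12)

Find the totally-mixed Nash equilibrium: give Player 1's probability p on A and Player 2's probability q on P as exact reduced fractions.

P1 indiff ⇒ q·9+(1-q)·6 = q·1+(1-q)·8 ⇒ q(8) = (1-q)(2) ⇒ q = 1/5
P2 indiff ⇒ p·2+(1-p)·0 = p·0+(1-p)·12 ⇒ p(2) = (1-p)(12) ⇒ p = 6/7

(p,q) = (6/7, 1/5)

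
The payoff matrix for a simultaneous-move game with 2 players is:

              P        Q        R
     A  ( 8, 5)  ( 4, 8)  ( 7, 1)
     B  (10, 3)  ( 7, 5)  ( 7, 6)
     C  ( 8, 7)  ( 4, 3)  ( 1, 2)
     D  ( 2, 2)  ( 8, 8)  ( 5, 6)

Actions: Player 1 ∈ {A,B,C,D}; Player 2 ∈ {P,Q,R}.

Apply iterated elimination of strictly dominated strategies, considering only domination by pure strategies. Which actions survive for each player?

P1 drop C (B beats it: P:10>8 Q:7>4 R:7>1)
P2 drop P (Q beats it: A:8>5 B:5>3 D:8>2)
P1→{A,B,D} P2→{Q,R}

IESDS → P1:{A,B,D} P2:{Q,R}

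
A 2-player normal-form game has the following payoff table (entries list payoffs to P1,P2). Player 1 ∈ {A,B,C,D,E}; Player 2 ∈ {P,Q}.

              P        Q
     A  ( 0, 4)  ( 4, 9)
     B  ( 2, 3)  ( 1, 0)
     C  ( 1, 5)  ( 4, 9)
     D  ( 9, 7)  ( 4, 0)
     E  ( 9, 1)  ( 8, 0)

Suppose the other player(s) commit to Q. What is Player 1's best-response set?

argmax u_1 = {E}

u_1(A vs Q) = 4
u_1(B vs Q) = 1
u_1(C vs Q) = 4
u_1(D vs Q) = 4
u_1(E vs Q) = 8
max payoff 8 at {E}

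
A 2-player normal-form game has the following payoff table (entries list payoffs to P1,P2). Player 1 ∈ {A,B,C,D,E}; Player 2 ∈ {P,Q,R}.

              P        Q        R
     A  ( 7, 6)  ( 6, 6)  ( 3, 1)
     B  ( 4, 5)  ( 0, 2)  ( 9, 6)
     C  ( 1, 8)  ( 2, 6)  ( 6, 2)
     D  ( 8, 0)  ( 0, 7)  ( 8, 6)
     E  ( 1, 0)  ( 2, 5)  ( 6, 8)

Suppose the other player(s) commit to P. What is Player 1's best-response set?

u_1(A vs P) = 7
u_1(B vs P) = 4
u_1(C vs P) = 1
u_1(D vs P) = 8
u_1(E vs P) = 1
max payoff 8 at {D}

P1 best: {D}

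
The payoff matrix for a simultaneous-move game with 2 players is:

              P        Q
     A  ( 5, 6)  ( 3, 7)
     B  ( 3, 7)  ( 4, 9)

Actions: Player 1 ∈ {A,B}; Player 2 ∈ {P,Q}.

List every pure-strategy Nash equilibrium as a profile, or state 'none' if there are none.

(A,P): not NE [P2→Q gives 7>6]
(A,Q): not NE [P1→B gives 4>3]
(B,P): not NE [P1→A gives 5>3; P2→Q gives 9>7]
(B,Q): NE

NE set: (B,Q)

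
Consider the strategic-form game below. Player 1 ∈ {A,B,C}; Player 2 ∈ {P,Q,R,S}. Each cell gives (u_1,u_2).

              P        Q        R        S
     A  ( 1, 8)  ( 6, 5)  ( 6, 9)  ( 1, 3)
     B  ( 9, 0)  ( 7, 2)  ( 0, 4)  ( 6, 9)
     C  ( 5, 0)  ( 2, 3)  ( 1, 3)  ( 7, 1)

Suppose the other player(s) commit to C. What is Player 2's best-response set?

u_2(P vs C) = 0
u_2(Q vs C) = 3
u_2(R vs C) = 3
u_2(S vs C) = 1
max payoff 3 at {Q,R}

P2 best: {Q,R}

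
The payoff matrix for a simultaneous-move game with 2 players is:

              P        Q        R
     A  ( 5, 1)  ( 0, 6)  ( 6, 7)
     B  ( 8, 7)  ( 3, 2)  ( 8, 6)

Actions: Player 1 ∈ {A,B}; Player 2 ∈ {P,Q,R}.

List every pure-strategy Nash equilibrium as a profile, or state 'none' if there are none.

Nash profiles: (B,P)

(A,P): not NE [P1→B gives 8>5; P2→R gives 7>1]
(A,Q): not NE [P1→B gives 3>0; P2→R gives 7>6]
(A,R): not NE [P1→B gives 8>6]
(B,P): NE
(B,Q): not NE [P2→P gives 7>2]
(B,R): not NE [P2→P gives 7>6]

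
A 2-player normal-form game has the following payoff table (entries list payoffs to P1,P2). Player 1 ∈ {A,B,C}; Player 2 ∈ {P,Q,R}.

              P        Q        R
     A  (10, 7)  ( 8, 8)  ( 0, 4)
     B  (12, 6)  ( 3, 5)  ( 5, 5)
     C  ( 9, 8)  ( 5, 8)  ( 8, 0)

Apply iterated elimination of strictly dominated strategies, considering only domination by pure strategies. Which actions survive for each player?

IESDS → P1:{A,B} P2:{P,Q}

P2 drop R (P beats it: A:7>4 B:6>5 C:8>0)
P1 drop C (A beats it: P:10>9 Q:8>5)
P1→{A,B} P2→{P,Q}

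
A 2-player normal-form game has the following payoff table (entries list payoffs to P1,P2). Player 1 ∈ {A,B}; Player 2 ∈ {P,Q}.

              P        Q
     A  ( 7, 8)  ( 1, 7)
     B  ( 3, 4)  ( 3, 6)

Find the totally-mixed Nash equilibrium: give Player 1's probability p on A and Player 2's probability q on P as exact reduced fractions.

p=2/3, q=1/3

P1 indiff ⇒ q·7+(1-q)·1 = q·3+(1-q)·3 ⇒ q(4) = (1-q)(2) ⇒ q = 1/3
P2 indiff ⇒ p·8+(1-p)·4 = p·7+(1-p)·6 ⇒ p(1) = (1-p)(2) ⇒ p = 2/3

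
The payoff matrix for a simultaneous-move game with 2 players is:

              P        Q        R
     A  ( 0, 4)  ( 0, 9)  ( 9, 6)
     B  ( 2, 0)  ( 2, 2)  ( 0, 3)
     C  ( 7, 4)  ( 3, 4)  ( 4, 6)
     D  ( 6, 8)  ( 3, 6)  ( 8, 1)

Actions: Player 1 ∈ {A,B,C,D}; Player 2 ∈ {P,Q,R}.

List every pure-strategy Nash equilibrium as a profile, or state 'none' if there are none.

(A,P): not NE [P1→C gives 7>0; P2→Q gives 9>4]
(A,Q): not NE [P1→D gives 3>0]
(A,R): not NE [P2→Q gives 9>6]
(B,P): not NE [P1→C gives 7>2; P2→R gives 3>0]
(B,Q): not NE [P1→D gives 3>2; P2→R gives 3>2]
(B,R): not NE [P1→A gives 9>0]
(C,P): not NE [P2→R gives 6>4]
(C,Q): not NE [P2→R gives 6>4]
(C,R): not NE [P1→A gives 9>4]
(D,P): not NE [P1→C gives 7>6]
(D,Q): not NE [P2→P gives 8>6]
(D,R): not NE [P1→A gives 9>8; P2→P gives 8>1]

PSNE: ∅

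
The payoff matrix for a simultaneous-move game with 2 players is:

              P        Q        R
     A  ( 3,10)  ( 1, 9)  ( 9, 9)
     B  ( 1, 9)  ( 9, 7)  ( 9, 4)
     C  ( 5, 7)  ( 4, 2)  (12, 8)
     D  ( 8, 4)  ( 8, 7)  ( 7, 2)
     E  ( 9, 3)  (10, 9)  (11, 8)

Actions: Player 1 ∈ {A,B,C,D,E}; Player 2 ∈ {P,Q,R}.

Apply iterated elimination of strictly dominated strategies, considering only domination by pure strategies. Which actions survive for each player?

P1 drop A (C beats it: P:5>3 Q:4>1 R:12>9)
P1 drop B (E beats it: P:9>1 Q:10>9 R:11>9)
P1 drop D (E beats it: P:9>8 Q:10>8 R:11>7)
P2 drop P (R beats it: C:8>7 E:8>3)
P1→{C,E} P2→{Q,R}

IESDS → P1:{C,E} P2:{Q,R}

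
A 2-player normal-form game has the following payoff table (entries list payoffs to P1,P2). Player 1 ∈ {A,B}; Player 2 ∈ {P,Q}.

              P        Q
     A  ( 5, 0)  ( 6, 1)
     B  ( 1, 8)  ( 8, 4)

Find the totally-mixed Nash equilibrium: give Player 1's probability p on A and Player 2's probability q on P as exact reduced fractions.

p=4/5, q=1/3

P1 indiff ⇒ q·5+(1-q)·6 = q·1+(1-q)·8 ⇒ q(4) = (1-q)(2) ⇒ q = 1/3
P2 indiff ⇒ p·0+(1-p)·8 = p·1+(1-p)·4 ⇒ p(-1) = (1-p)(-4) ⇒ p = 4/5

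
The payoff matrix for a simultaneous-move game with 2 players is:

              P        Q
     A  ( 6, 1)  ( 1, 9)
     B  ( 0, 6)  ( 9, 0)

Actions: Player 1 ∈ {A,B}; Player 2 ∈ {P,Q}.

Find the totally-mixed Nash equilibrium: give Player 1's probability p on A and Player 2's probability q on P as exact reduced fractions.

p=3/7, q=4/7

P1 indiff ⇒ q·6+(1-q)·1 = q·0+(1-q)·9 ⇒ q(6) = (1-q)(8) ⇒ q = 4/7
P2 indiff ⇒ p·1+(1-p)·6 = p·9+(1-p)·0 ⇒ p(-8) = (1-p)(-6) ⇒ p = 3/7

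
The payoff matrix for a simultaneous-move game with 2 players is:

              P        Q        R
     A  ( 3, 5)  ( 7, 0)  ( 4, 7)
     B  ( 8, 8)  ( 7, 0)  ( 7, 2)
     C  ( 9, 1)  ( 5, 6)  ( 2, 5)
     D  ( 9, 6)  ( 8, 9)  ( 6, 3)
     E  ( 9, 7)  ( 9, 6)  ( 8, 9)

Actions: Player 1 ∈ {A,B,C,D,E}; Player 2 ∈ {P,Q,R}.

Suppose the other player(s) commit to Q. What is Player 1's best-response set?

u_1(A vs Q) = 7
u_1(B vs Q) = 7
u_1(C vs Q) = 5
u_1(D vs Q) = 8
u_1(E vs Q) = 9
max payoff 9 at {E}

argmax u_1 = {E}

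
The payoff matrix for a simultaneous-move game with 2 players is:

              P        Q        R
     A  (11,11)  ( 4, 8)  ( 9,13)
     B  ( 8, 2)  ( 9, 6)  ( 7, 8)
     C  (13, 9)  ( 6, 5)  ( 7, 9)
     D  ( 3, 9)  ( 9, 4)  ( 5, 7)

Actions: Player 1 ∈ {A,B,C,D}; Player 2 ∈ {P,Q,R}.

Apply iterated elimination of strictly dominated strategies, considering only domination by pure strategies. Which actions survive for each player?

Remaining: P1:{A,C} P2:{P,R}

P2 drop Q (R beats it: A:13>8 B:8>6 C:9>5 D:7>4)
P1 drop B (A beats it: P:11>8 R:9>7)
P1 drop D (A beats it: P:11>3 R:9>5)
P1→{A,C} P2→{P,R}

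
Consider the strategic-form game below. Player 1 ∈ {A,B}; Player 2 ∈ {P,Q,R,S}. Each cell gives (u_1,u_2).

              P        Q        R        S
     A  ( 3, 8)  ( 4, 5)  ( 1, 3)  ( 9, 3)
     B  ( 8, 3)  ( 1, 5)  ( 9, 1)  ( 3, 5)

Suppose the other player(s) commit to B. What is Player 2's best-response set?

u_2(P vs B) = 3
u_2(Q vs B) = 5
u_2(R vs B) = 1
u_2(S vs B) = 5
max payoff 5 at {Q,S}

P2 best: {Q,S}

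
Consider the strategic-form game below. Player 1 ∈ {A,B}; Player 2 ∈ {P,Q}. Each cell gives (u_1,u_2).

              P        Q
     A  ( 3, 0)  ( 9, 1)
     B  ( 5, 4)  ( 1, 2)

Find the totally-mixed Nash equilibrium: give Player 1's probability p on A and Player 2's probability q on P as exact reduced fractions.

P1 mixes 2/3 on A; P2 mixes 4/5 on P

P1 indiff ⇒ q·3+(1-q)·9 = q·5+(1-q)·1 ⇒ q(-2) = (1-q)(-8) ⇒ q = 4/5
P2 indiff ⇒ p·0+(1-p)·4 = p·1+(1-p)·2 ⇒ p(-1) = (1-p)(-2) ⇒ p = 2/3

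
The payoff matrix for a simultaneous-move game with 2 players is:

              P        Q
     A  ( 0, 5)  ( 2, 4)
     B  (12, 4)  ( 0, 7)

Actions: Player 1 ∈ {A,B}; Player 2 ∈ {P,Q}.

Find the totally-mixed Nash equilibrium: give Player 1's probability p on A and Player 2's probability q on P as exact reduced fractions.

P1 indiff ⇒ q·0+(1-q)·2 = q·12+(1-q)·0 ⇒ q(-12) = (1-q)(-2) ⇒ q = 1/7
P2 indiff ⇒ p·5+(1-p)·4 = p·4+(1-p)·7 ⇒ p(1) = (1-p)(3) ⇒ p = 3/4

(p,q) = (3/4, 1/7)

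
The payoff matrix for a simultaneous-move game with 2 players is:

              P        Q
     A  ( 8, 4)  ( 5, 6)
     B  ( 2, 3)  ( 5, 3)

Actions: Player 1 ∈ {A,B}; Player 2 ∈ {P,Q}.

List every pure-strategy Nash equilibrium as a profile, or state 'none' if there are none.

(A,P): not NE [P2→Q gives 6>4]
(A,Q): NE
(B,P): not NE [P1→A gives 8>2]
(B,Q): NE

NE set: (A,Q), (B,Q)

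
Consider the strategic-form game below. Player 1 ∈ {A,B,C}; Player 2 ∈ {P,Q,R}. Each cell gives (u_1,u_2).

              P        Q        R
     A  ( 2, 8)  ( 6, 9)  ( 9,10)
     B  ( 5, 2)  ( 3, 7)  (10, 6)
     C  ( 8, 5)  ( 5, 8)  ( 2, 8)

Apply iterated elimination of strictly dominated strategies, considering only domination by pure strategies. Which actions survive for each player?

Survivors P1:{A,B} P2:{Q,R}

P2 drop P (Q beats it: A:9>8 B:7>2 C:8>5)
P1 drop C (A beats it: Q:6>5 R:9>2)
P1→{A,B} P2→{Q,R}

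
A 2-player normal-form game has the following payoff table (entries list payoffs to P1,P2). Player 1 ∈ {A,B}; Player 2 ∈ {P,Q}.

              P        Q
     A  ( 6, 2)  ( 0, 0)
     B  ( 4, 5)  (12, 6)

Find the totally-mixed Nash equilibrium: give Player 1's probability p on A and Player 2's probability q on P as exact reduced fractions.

P1 indiff ⇒ q·6+(1-q)·0 = q·4+(1-q)·12 ⇒ q(2) = (1-q)(12) ⇒ q = 6/7
P2 indiff ⇒ p·2+(1-p)·5 = p·0+(1-p)·6 ⇒ p(2) = (1-p)(1) ⇒ p = 1/3

(p,q) = (1/3, 6/7)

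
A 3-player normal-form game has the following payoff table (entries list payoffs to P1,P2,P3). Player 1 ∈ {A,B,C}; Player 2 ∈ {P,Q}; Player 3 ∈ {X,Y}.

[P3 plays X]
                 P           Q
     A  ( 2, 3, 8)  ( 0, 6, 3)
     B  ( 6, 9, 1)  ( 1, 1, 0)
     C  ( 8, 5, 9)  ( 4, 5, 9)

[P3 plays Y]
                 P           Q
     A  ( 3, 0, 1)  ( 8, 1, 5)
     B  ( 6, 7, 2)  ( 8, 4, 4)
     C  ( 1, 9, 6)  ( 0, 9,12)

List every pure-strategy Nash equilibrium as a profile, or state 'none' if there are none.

(A,P,X): not NE [P1→C gives 8>2; P2→Q gives 6>3]
(A,P,Y): not NE [P1→B gives 6>3; P2→Q gives 1>0; P3→X gives 8>1]
(A,Q,X): not NE [P1→C gives 4>0; P3→Y gives 5>3]
(A,Q,Y): NE
(B,P,X): not NE [P1→C gives 8>6; P3→Y gives 2>1]
(B,P,Y): NE
(B,Q,X): not NE [P1→C gives 4>1; P2→P gives 9>1; P3→Y gives 4>0]
(B,Q,Y): not NE [P2→P gives 7>4]
(C,P,X): NE
(C,P,Y): not NE [P1→B gives 6>1; P3→X gives 9>6]
(C,Q,X): not NE [P3→Y gives 12>9]
(C,Q,Y): not NE [P1→B gives 8>0]

PSNE = {(A,Q,Y), (B,P,Y), (C,P,X)}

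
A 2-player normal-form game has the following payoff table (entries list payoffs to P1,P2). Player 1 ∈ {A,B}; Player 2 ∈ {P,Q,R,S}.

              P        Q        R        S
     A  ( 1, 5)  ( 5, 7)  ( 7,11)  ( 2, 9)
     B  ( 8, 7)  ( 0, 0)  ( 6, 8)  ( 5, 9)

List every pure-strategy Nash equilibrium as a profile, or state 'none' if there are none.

(A,P): not NE [P1→B gives 8>1; P2→R gives 11>5]
(A,Q): not NE [P2→R gives 11>7]
(A,R): NE
(A,S): not NE [P1→B gives 5>2; P2→R gives 11>9]
(B,P): not NE [P2→S gives 9>7]
(B,Q): not NE [P1→A gives 5>0; P2→S gives 9>0]
(B,R): not NE [P1→A gives 7>6; P2→S gives 9>8]
(B,S): NE

NE set: (A,R), (B,S)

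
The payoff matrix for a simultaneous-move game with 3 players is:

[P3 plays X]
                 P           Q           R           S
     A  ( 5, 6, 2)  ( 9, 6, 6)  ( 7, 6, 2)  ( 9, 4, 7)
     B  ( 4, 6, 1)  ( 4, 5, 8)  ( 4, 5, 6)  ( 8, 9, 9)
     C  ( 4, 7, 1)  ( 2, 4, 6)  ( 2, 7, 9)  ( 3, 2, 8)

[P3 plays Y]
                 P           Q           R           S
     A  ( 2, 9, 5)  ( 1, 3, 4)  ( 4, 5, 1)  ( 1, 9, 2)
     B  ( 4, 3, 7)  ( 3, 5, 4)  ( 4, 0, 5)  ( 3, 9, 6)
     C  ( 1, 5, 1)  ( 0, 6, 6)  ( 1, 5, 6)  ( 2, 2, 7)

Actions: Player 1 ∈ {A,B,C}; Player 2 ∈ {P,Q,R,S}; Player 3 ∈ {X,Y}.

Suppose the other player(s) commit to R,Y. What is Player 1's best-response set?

P1 best: {A,B}

u_1(A vs R,Y) = 4
u_1(B vs R,Y) = 4
u_1(C vs R,Y) = 1
max payoff 4 at {A,B}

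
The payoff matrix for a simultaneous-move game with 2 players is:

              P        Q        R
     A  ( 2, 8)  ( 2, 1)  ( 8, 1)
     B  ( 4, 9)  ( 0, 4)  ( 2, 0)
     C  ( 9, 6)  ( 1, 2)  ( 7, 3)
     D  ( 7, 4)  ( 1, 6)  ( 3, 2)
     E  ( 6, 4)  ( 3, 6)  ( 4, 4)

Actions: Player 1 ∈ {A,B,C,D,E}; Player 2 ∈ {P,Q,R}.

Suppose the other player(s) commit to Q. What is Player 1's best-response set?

argmax u_1 = {E}

u_1(A vs Q) = 2
u_1(B vs Q) = 0
u_1(C vs Q) = 1
u_1(D vs Q) = 1
u_1(E vs Q) = 3
max payoff 3 at {E}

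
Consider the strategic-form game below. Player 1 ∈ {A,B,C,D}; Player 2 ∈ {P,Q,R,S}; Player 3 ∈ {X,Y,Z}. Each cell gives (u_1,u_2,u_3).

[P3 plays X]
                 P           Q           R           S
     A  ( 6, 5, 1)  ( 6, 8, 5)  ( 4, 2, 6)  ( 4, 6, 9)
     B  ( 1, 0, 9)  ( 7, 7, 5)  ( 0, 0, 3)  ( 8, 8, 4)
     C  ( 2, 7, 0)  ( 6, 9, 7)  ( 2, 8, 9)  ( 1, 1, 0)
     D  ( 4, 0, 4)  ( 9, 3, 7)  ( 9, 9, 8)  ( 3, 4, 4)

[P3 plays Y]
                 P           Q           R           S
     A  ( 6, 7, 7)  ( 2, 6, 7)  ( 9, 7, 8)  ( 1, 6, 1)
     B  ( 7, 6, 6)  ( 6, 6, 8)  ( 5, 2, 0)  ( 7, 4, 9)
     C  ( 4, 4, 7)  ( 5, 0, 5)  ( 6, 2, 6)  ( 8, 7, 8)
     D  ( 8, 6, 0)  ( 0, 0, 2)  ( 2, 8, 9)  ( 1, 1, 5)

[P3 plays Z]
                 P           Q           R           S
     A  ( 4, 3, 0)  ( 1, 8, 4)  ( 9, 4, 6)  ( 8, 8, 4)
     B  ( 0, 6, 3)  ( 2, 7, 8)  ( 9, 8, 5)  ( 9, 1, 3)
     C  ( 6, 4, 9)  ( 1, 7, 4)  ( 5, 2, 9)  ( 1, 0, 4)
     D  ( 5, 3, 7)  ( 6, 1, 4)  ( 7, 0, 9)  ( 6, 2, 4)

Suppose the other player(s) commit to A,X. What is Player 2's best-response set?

BR_2 = {Q}

u_2(P vs A,X) = 5
u_2(Q vs A,X) = 8
u_2(R vs A,X) = 2
u_2(S vs A,X) = 6
max payoff 8 at {Q}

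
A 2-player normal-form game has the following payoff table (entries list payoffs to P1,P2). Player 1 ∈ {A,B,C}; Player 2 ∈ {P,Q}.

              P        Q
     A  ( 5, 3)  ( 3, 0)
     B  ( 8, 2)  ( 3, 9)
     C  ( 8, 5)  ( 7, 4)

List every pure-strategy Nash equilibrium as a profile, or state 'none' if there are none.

(A,P): not NE [P1→C gives 8>5]
(A,Q): not NE [P1→C gives 7>3; P2→P gives 3>0]
(B,P): not NE [P2→Q gives 9>2]
(B,Q): not NE [P1→C gives 7>3]
(C,P): NE
(C,Q): not NE [P2→P gives 5>4]

PSNE = {(C,P)}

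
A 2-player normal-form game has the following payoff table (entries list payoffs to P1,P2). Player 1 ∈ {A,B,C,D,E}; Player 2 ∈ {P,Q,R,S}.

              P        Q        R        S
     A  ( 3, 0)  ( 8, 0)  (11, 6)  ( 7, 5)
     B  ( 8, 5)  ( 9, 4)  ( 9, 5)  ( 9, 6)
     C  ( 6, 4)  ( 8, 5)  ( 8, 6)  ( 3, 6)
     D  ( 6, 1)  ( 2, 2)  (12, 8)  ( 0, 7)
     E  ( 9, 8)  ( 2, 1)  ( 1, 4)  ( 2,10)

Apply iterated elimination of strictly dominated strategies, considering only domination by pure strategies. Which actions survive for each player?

P1 drop C (B beats it: P:8>6 Q:9>8 R:9>8 S:9>3)
P2 drop P (S beats it: A:5>0 B:6>5 D:7>1 E:10>8)
P1 drop E (A beats it: Q:8>2 R:11>1 S:7>2)
P2 drop Q (R beats it: A:6>0 B:5>4 D:8>2)
P1→{A,B,D} P2→{R,S}

Survivors P1:{A,B,D} P2:{R,S}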